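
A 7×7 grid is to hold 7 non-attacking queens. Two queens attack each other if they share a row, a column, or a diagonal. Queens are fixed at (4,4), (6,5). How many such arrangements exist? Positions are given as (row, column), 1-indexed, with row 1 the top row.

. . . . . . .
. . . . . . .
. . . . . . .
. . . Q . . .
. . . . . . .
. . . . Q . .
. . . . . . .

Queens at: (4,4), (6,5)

Branch on row 1: col 2 → 0; col 3 → 0; col 6 → 2.
Sum: 0 + 0 + 2 = 2.

2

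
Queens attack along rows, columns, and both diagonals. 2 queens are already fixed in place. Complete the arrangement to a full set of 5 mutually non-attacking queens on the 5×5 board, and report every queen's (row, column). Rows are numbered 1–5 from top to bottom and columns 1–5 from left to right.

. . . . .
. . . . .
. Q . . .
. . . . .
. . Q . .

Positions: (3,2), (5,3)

(1,1) (2,4) (3,2) (4,5) (5,3)

Row 1: attacked by (3,2)→{2,4}; (5,3)→{3}. Safe: 1, 5. Place at column 1.
Row 2: attacked by (1,1)→{1,2}; (3,2)→{1,2,3}; (5,3)→{3}. Safe: 4, 5. Place at column 4.
Row 4: attacked by (1,1)→{1,4}; (2,4)→{2,4}; (3,2)→{1,2,3}; (5,3)→{2,3,4}. Safe: 5. Place at column 5.
Columns [1, 4, 2, 5, 3], r−c [0, -2, 1, -1, 2], r+c [2, 6, 5, 9, 8] are all distinct, so no two queens attack.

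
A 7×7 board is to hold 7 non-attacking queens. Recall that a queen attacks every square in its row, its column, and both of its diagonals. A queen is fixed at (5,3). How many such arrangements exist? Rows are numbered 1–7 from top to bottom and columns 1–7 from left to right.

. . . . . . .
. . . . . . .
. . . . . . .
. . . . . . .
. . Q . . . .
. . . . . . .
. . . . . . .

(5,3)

Branch on row 1: col 1 → 1; col 2 → 1; col 4 → 1; col 5 → 2; col 6 → 1.
Sum: 1 + 1 + 1 + 2 + 1 = 6.

6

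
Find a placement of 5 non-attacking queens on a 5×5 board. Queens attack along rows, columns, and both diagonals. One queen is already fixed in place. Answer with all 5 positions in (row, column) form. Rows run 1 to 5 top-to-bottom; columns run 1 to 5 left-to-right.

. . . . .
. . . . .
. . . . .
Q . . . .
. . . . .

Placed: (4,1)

(1,5) (2,2) (3,4) (4,1) (5,3)

Row 1: attacked by (4,1)→{1,4}. Safe: 2, 3, 5. Place at column 5.
Row 2: attacked by (1,5)→{4,5}; (4,1)→{1,3}. Safe: 2. Place at column 2.
Row 3: attacked by (1,5)→{3,5}; (2,2)→{1,2,3}; (4,1)→{1,2}. Safe: 4. Place at column 4.
Row 5: attacked by (1,5)→{1,5}; (2,2)→{2,5}; (3,4)→{2,4}; (4,1)→{1,2}. Safe: 3. Place at column 3.
Columns [5, 2, 4, 1, 3], r−c [-4, 0, -1, 3, 2], r+c [6, 4, 7, 5, 8] are all distinct, so no two queens attack.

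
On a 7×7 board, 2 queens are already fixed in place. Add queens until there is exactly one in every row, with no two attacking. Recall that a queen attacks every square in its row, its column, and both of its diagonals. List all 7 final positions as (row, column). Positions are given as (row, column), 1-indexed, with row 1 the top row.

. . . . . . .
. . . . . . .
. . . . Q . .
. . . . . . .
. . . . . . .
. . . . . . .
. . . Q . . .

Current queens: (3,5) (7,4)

Row 1: attacked by (3,5)→{3,5,7}; (7,4)→{4}. Safe: 1, 2, 6. Place at column 2.
Row 2: attacked by (1,2)→{1,2,3}; (3,5)→{4,5,6}; (7,4)→{4}. Safe: 7. Place at column 7.
Row 4: attacked by (1,2)→{2,5}; (2,7)→{5,7}; (3,5)→{4,5,6}; (7,4)→{1,4,7}. Safe: 3. Place at column 3.
Row 5: attacked by (1,2)→{2,6}; (2,7)→{4,7}; (3,5)→{3,5,7}; (4,3)→{2,3,4}; (7,4)→{2,4,6}. Safe: 1. Place at column 1.
Row 6: attacked by (1,2)→{2,7}; (2,7)→{3,7}; (3,5)→{2,5}; (4,3)→{1,3,5}; (5,1)→{1,2}; (7,4)→{3,4,5}. Safe: 6. Place at column 6.
Columns [2, 7, 5, 3, 1, 6, 4], r−c [-1, -5, -2, 1, 4, 0, 3], r+c [3, 9, 8, 7, 6, 12, 11] are all distinct, so no two queens attack.

(1,2) (2,7) (3,5) (4,3) (5,1) (6,6) (7,4)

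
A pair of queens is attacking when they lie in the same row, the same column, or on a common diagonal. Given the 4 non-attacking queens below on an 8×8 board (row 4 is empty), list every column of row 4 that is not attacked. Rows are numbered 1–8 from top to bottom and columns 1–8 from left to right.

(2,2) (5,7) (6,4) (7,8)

columns 1, 3

(2,2) attacks row 4 at column 2 and diagonals 4.
(5,7) attacks row 4 at column 7 and diagonals 6, 8.
(6,4) attacks row 4 at column 4 and diagonals 2, 6.
(7,8) attacks row 4 at column 8 and diagonals 5.
Attacked columns: {2, 4, 5, 6, 7, 8}. Safe: {1, 3}.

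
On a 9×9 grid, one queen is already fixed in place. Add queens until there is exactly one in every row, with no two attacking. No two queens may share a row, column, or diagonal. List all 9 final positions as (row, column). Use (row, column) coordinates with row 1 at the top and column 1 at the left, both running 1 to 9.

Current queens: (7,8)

(1,4) (2,7) (3,1) (4,3) (5,9) (6,6) (7,8) (8,5) (9,2)

Row 1: attacked by (7,8)→{2,8}. Safe: 1, 3, 4, 5, 6, 7, 9. Place at column 4.
Row 2: attacked by (1,4)→{3,4,5}; (7,8)→{3,8}. Safe: 1, 2, 6, 7, 9. Place at column 7.
Row 3: attacked by (1,4)→{2,4,6}; (2,7)→{6,7,8}; (7,8)→{4,8}. Safe: 1, 3, 5, 9. Place at column 1.
Row 4: attacked by (1,4)→{1,4,7}; (2,7)→{5,7,9}; (3,1)→{1,2}; (7,8)→{5,8}. Safe: 3, 6. Place at column 3.
Row 5: attacked by (1,4)→{4,8}; (2,7)→{4,7}; (3,1)→{1,3}; (4,3)→{2,3,4}; (7,8)→{6,8}. Safe: 5, 9. Place at column 9.
Row 6: attacked by (1,4)→{4,9}; (2,7)→{3,7}; (3,1)→{1,4}; (4,3)→{1,3,5}; (5,9)→{8,9}; (7,8)→{7,8,9}. Safe: 2, 6. Place at column 6.
Row 8: attacked by (1,4)→{4}; (2,7)→{1,7}; (3,1)→{1,6}; (4,3)→{3,7}; (5,9)→{6,9}; (6,6)→{4,6,8}; (7,8)→{7,8,9}. Safe: 2, 5. Place at column 5.
Row 9: attacked by (1,4)→{4}; (2,7)→{7}; (3,1)→{1,7}; (4,3)→{3,8}; (5,9)→{5,9}; (6,6)→{3,6,9}; (7,8)→{6,8}; (8,5)→{4,5,6}. Safe: 2. Place at column 2.
Columns [4, 7, 1, 3, 9, 6, 8, 5, 2], r−c [-3, -5, 2, 1, -4, 0, -1, 3, 7], r+c [5, 9, 4, 7, 14, 12, 15, 13, 11] are all distinct, so no two queens attack.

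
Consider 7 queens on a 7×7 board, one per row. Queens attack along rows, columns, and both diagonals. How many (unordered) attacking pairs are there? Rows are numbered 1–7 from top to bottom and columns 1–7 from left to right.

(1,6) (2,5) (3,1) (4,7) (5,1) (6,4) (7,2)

4

Same column: (3,1)–(5,1) (column 1).
Same diagonal: (1,6)–(2,5) (|1−2| = |6−5| = 1); (2,5)–(4,7) (|2−4| = |5−7| = 2); (3,1)–(6,4) (|3−6| = |1−4| = 3).
Total attacking pairs: 4.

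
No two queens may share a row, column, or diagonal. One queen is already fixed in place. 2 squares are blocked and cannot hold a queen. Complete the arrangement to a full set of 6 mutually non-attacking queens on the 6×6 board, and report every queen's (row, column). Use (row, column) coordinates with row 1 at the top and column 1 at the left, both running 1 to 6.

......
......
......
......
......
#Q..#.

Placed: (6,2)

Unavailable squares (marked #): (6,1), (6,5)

(1,5) (2,3) (3,1) (4,6) (5,4) (6,2)

Row 1: attacked by (6,2)→{2}. Safe: 1, 3, 4, 5, 6. Place at column 5.
Row 2: attacked by (1,5)→{4,5,6}; (6,2)→{2,6}. Safe: 1, 3. Place at column 3.
Row 3: attacked by (1,5)→{3,5}; (2,3)→{2,3,4}; (6,2)→{2,5}. Safe: 1, 6. Place at column 1.
Row 4: attacked by (1,5)→{2,5}; (2,3)→{1,3,5}; (3,1)→{1,2}; (6,2)→{2,4}. Safe: 6. Place at column 6.
Row 5: attacked by (1,5)→{1,5}; (2,3)→{3,6}; (3,1)→{1,3}; (4,6)→{5,6}; (6,2)→{1,2,3}. Safe: 4. Place at column 4.
Columns [5, 3, 1, 6, 4, 2], r−c [-4, -1, 2, -2, 1, 4], r+c [6, 5, 4, 10, 9, 8] are all distinct, so no two queens attack.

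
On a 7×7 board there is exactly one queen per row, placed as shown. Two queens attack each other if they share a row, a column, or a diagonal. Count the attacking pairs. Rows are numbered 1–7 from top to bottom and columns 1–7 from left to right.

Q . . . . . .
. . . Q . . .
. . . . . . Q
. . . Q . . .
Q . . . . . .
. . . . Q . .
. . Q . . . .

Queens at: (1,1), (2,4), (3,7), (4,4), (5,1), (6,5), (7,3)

6

Same column: (1,1)–(5,1) (column 1); (2,4)–(4,4) (column 4).
Same diagonal: (1,1)–(4,4) (|1−4| = |1−4| = 3); (2,4)–(5,1) (|2−5| = |4−1| = 3); (3,7)–(7,3) (|3−7| = |7−3| = 4); (5,1)–(7,3) (|5−7| = |1−3| = 2).
Total attacking pairs: 6.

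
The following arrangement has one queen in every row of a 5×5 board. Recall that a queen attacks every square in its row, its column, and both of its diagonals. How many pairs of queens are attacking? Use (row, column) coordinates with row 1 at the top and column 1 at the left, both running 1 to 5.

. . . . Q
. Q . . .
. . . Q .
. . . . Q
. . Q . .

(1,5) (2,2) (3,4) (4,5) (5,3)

Same column: (1,5)–(4,5) (column 5).
Same diagonal: (3,4)–(4,5) (|3−4| = |4−5| = 1).
Total attacking pairs: 2.

2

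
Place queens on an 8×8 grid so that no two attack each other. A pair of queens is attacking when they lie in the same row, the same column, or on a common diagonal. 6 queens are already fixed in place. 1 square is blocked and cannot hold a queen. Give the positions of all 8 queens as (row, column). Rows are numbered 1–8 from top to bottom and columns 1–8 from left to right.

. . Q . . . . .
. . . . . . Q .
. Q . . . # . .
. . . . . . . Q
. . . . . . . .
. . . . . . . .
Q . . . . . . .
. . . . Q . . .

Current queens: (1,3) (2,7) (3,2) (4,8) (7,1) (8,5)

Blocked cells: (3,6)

(1,3) (2,7) (3,2) (4,8) (5,6) (6,4) (7,1) (8,5)

Row 5: attacked by (1,3)→{3,7}; (2,7)→{4,7}; (3,2)→{2,4}; (4,8)→{7,8}; (7,1)→{1,3}; (8,5)→{2,5,8}. Safe: 6. Place at column 6.
Row 6: attacked by (1,3)→{3,8}; (2,7)→{3,7}; (3,2)→{2,5}; (4,8)→{6,8}; (5,6)→{5,6,7}; (7,1)→{1,2}; (8,5)→{3,5,7}. Safe: 4. Place at column 4.
Columns [3, 7, 2, 8, 6, 4, 1, 5], r−c [-2, -5, 1, -4, -1, 2, 6, 3], r+c [4, 9, 5, 12, 11, 10, 8, 13] are all distinct, so no two queens attack.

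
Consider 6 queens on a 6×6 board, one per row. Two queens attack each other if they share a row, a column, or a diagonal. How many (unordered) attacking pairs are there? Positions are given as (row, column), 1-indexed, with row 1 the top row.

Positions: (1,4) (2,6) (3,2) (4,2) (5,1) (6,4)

5

Same column: (1,4)–(6,4) (column 4); (3,2)–(4,2) (column 2).
Same diagonal: (1,4)–(3,2) (|1−3| = |4−2| = 2); (4,2)–(5,1) (|4−5| = |2−1| = 1); (4,2)–(6,4) (|4−6| = |2−4| = 2).
Total attacking pairs: 5.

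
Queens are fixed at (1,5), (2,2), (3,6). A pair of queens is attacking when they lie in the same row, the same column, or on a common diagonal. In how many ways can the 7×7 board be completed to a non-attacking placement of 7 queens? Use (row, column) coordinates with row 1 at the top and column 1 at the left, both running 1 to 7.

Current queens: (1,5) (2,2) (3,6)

1

Branch on row 4: col 1 → 0; col 3 → 1.
Sum: 0 + 1 = 1.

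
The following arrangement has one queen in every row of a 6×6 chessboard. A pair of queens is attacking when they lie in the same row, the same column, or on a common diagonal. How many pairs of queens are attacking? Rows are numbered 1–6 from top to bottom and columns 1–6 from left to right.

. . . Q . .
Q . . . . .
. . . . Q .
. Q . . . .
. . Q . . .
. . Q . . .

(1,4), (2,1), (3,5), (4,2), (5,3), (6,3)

Same column: (5,3)–(6,3) (column 3).
Same diagonal: (3,5)–(5,3) (|3−5| = |5−3| = 2); (4,2)–(5,3) (|4−5| = |2−3| = 1).
Total attacking pairs: 3.

3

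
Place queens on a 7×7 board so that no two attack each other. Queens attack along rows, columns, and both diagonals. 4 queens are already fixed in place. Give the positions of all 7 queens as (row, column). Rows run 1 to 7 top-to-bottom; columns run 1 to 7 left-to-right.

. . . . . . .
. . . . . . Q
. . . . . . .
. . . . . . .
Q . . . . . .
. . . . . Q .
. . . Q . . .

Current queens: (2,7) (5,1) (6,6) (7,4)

(1,2) (2,7) (3,5) (4,3) (5,1) (6,6) (7,4)

Row 1: attacked by (2,7)→{6,7}; (5,1)→{1,5}; (6,6)→{1,6}; (7,4)→{4}. Safe: 2, 3. Place at column 2.
Row 3: attacked by (1,2)→{2,4}; (2,7)→{6,7}; (5,1)→{1,3}; (6,6)→{3,6}; (7,4)→{4}. Safe: 5. Place at column 5.
Row 4: attacked by (1,2)→{2,5}; (2,7)→{5,7}; (3,5)→{4,5,6}; (5,1)→{1,2}; (6,6)→{4,6}; (7,4)→{1,4,7}. Safe: 3. Place at column 3.
Columns [2, 7, 5, 3, 1, 6, 4], r−c [-1, -5, -2, 1, 4, 0, 3], r+c [3, 9, 8, 7, 6, 12, 11] are all distinct, so no two queens attack.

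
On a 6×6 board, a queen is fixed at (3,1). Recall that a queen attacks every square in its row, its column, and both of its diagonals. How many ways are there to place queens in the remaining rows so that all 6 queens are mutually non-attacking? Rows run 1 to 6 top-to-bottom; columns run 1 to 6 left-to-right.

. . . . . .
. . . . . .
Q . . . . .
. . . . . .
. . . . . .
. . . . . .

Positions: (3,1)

1

Branch on row 1: col 2 → 0; col 4 → 0; col 5 → 1; col 6 → 0.
Sum: 0 + 0 + 1 + 0 = 1.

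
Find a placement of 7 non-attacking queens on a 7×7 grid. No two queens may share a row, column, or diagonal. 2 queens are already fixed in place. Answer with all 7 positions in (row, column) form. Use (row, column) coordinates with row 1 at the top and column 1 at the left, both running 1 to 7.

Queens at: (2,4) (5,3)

(1,6) (2,4) (3,7) (4,1) (5,3) (6,5) (7,2)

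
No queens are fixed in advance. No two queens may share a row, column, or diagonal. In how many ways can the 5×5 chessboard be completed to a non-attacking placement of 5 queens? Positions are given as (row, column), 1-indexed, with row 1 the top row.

10

Branch on row 1: col 1 → 2; col 2 → 2; col 3 → 2; col 4 → 2; col 5 → 2.
Sum: 2 + 2 + 2 + 2 + 2 = 10.
(This is the classic 5-queens count.)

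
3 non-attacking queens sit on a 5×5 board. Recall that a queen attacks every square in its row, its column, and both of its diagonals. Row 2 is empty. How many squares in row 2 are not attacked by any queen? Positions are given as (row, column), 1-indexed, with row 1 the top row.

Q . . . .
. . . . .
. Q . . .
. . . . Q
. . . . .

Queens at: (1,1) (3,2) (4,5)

(1,1) attacks row 2 at column 1 and diagonals 2.
(3,2) attacks row 2 at column 2 and diagonals 1, 3.
(4,5) attacks row 2 at column 5 and diagonals 3.
Attacked columns: {1, 2, 3, 5}. Safe: {4}.

1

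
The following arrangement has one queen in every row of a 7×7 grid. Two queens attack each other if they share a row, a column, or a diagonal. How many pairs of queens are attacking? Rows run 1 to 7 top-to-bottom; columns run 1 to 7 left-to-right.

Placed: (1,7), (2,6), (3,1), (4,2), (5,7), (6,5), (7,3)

Same column: (1,7)–(5,7) (column 7).
Same diagonal: (1,7)–(2,6) (|1−2| = |7−6| = 1); (3,1)–(4,2) (|3−4| = |1−2| = 1).
Total attacking pairs: 3.

3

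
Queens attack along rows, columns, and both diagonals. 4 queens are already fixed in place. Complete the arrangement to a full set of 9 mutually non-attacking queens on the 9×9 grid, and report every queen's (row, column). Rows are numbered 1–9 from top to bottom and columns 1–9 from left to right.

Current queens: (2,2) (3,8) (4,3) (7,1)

Row 1: attacked by (2,2)→{1,2,3}; (3,8)→{6,8}; (4,3)→{3,6}; (7,1)→{1,7}. Safe: 4, 5, 9. Place at column 5.
Row 5: attacked by (1,5)→{1,5,9}; (2,2)→{2,5}; (3,8)→{6,8}; (4,3)→{2,3,4}; (7,1)→{1,3}. Safe: 7. Place at column 7.
Row 6: attacked by (1,5)→{5}; (2,2)→{2,6}; (3,8)→{5,8}; (4,3)→{1,3,5}; (5,7)→{6,7,8}; (7,1)→{1,2}. Safe: 4, 9. Place at column 9.
Row 8: attacked by (1,5)→{5}; (2,2)→{2,8}; (3,8)→{3,8}; (4,3)→{3,7}; (5,7)→{4,7}; (6,9)→{7,9}; (7,1)→{1,2}. Safe: 6. Place at column 6.
Row 9: attacked by (1,5)→{5}; (2,2)→{2,9}; (3,8)→{2,8}; (4,3)→{3,8}; (5,7)→{3,7}; (6,9)→{6,9}; (7,1)→{1,3}; (8,6)→{5,6,7}. Safe: 4. Place at column 4.
Columns [5, 2, 8, 3, 7, 9, 1, 6, 4], r−c [-4, 0, -5, 1, -2, -3, 6, 2, 5], r+c [6, 4, 11, 7, 12, 15, 8, 14, 13] are all distinct, so no two queens attack.

(1,5) (2,2) (3,8) (4,3) (5,7) (6,9) (7,1) (8,6) (9,4)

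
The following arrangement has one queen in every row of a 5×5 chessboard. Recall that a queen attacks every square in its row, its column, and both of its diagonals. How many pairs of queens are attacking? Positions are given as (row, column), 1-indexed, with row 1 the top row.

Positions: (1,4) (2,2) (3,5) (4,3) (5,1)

0

All columns are distinct and no two queens satisfy |Δrow| = |Δcol|, so no pair attacks.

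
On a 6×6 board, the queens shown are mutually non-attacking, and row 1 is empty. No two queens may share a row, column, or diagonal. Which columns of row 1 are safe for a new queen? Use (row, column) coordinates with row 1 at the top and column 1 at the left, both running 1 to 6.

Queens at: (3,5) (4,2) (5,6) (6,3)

(3,5) attacks row 1 at column 5 and diagonals 3.
(4,2) attacks row 1 at column 2 and diagonals 5.
(5,6) attacks row 1 at column 6 and diagonals 2.
(6,3) attacks row 1 at column 3.
Attacked columns: {2, 3, 5, 6}. Safe: {1, 4}.

columns 1, 4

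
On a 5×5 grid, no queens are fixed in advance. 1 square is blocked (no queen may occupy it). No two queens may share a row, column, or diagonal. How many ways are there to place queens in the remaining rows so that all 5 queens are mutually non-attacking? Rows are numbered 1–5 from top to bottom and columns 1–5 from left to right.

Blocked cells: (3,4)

8

Branch on row 1: col 1 → 2; col 2 → 2; col 3 → 1; col 4 → 2; col 5 → 1.
Sum: 2 + 2 + 1 + 2 + 1 = 8.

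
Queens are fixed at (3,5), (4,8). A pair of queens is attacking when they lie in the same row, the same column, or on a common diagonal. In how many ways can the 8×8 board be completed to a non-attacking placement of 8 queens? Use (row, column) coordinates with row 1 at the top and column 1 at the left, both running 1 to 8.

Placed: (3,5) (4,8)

Branch on row 1: col 1 → 1; col 2 → 1; col 4 → 3; col 6 → 1.
Sum: 1 + 1 + 3 + 1 = 6.

6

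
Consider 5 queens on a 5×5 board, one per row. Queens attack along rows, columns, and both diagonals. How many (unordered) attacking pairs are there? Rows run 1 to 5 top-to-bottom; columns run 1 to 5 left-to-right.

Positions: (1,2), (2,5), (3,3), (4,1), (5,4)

0

All columns are distinct and no two queens satisfy |Δrow| = |Δcol|, so no pair attacks.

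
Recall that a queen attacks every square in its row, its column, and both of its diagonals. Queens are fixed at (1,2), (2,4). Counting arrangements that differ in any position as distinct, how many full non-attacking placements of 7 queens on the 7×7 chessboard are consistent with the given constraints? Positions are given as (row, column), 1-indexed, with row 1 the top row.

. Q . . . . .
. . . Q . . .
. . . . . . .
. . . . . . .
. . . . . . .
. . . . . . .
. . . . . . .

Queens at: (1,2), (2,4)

Branch on row 3: col 1 → 1; col 6 → 1; col 7 → 0.
Sum: 1 + 1 + 0 = 2.

2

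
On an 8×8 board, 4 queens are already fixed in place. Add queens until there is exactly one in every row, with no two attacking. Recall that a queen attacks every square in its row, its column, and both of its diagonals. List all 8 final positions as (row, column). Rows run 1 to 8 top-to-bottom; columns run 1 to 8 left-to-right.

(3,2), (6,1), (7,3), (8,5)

Row 1: attacked by (3,2)→{2,4}; (6,1)→{1,6}; (7,3)→{3}; (8,5)→{5}. Safe: 7, 8. Place at column 7.
Row 2: attacked by (1,7)→{6,7,8}; (3,2)→{1,2,3}; (6,1)→{1,5}; (7,3)→{3,8}; (8,5)→{5}. Safe: 4. Place at column 4.
Row 4: attacked by (1,7)→{4,7}; (2,4)→{2,4,6}; (3,2)→{1,2,3}; (6,1)→{1,3}; (7,3)→{3,6}; (8,5)→{1,5}. Safe: 8. Place at column 8.
Row 5: attacked by (1,7)→{3,7}; (2,4)→{1,4,7}; (3,2)→{2,4}; (4,8)→{7,8}; (6,1)→{1,2}; (7,3)→{1,3,5}; (8,5)→{2,5,8}. Safe: 6. Place at column 6.
Columns [7, 4, 2, 8, 6, 1, 3, 5], r−c [-6, -2, 1, -4, -1, 5, 4, 3], r+c [8, 6, 5, 12, 11, 7, 10, 13] are all distinct, so no two queens attack.

(1,7) (2,4) (3,2) (4,8) (5,6) (6,1) (7,3) (8,5)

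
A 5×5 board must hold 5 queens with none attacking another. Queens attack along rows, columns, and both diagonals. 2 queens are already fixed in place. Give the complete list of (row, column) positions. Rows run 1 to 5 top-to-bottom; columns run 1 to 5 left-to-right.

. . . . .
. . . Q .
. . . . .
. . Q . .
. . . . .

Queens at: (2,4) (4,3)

(1,2) (2,4) (3,1) (4,3) (5,5)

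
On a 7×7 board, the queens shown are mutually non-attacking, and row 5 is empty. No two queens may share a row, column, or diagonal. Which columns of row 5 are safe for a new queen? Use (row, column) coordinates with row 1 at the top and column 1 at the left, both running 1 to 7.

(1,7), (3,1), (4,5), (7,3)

(1,7) attacks row 5 at column 7 and diagonals 3.
(3,1) attacks row 5 at column 1 and diagonals 3.
(4,5) attacks row 5 at column 5 and diagonals 4, 6.
(7,3) attacks row 5 at column 3 and diagonals 1, 5.
Attacked columns: {1, 3, 4, 5, 6, 7}. Safe: {2}.

columns 2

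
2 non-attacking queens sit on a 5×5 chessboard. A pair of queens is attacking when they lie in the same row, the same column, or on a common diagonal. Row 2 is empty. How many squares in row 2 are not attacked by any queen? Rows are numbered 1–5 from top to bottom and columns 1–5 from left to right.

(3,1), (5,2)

2

(3,1) attacks row 2 at column 1 and diagonals 2.
(5,2) attacks row 2 at column 2 and diagonals 5.
Attacked columns: {1, 2, 5}. Safe: {3, 4}.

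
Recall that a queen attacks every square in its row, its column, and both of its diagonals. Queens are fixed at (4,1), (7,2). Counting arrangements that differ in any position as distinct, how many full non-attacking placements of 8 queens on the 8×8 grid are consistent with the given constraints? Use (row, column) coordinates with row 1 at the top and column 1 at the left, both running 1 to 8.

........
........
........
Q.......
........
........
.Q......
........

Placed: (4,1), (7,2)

Branch on row 1: col 3 → 1; col 5 → 1; col 6 → 1; col 7 → 1.
Sum: 1 + 1 + 1 + 1 = 4.

4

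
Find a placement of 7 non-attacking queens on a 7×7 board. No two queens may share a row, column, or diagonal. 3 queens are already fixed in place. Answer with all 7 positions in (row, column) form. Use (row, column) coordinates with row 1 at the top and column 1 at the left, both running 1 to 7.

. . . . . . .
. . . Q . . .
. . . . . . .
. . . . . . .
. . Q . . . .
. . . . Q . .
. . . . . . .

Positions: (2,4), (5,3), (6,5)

(1,6) (2,4) (3,7) (4,1) (5,3) (6,5) (7,2)

Row 1: attacked by (2,4)→{3,4,5}; (5,3)→{3,7}; (6,5)→{5}. Safe: 1, 2, 6. Place at column 6.
Row 3: attacked by (1,6)→{4,6}; (2,4)→{3,4,5}; (5,3)→{1,3,5}; (6,5)→{2,5}. Safe: 7. Place at column 7.
Row 4: attacked by (1,6)→{3,6}; (2,4)→{2,4,6}; (3,7)→{6,7}; (5,3)→{2,3,4}; (6,5)→{3,5,7}. Safe: 1. Place at column 1.
Row 7: attacked by (1,6)→{6}; (2,4)→{4}; (3,7)→{3,7}; (4,1)→{1,4}; (5,3)→{1,3,5}; (6,5)→{4,5,6}. Safe: 2. Place at column 2.
Columns [6, 4, 7, 1, 3, 5, 2], r−c [-5, -2, -4, 3, 2, 1, 5], r+c [7, 6, 10, 5, 8, 11, 9] are all distinct, so no two queens attack.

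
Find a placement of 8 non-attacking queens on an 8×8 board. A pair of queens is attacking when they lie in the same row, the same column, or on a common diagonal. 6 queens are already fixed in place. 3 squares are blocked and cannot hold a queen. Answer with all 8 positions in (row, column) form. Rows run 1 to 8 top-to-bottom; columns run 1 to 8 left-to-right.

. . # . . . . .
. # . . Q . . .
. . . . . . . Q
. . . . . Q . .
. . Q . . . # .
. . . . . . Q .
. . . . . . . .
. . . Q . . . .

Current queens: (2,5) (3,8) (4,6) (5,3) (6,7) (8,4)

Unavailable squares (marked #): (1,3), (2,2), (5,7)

Row 1: attacked by (2,5)→{4,5,6}; (3,8)→{6,8}; (4,6)→{3,6}; (5,3)→{3,7}; (6,7)→{2,7}; (8,4)→{4}. Blocked: 3. Safe: 1. Place at column 1.
Row 7: attacked by (1,1)→{1,7}; (2,5)→{5}; (3,8)→{4,8}; (4,6)→{3,6}; (5,3)→{1,3,5}; (6,7)→{6,7,8}; (8,4)→{3,4,5}. Safe: 2. Place at column 2.
Columns [1, 5, 8, 6, 3, 7, 2, 4], r−c [0, -3, -5, -2, 2, -1, 5, 4], r+c [2, 7, 11, 10, 8, 13, 9, 12] are all distinct, so no two queens attack.

(1,1) (2,5) (3,8) (4,6) (5,3) (6,7) (7,2) (8,4)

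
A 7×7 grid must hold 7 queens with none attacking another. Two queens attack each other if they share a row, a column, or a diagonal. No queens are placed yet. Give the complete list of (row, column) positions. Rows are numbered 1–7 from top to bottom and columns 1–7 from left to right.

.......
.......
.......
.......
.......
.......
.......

Row 1: Safe: 1, 2, 3, 4, 5, 6, 7. Place at column 6.
Row 2: attacked by (1,6)→{5,6,7}. Safe: 1, 2, 3, 4. Place at column 1.
Row 3: attacked by (1,6)→{4,6}; (2,1)→{1,2}. Safe: 3, 5, 7. Place at column 3.
Row 4: attacked by (1,6)→{3,6}; (2,1)→{1,3}; (3,3)→{2,3,4}. Safe: 5, 7. Place at column 5.
Row 5: attacked by (1,6)→{2,6}; (2,1)→{1,4}; (3,3)→{1,3,5}; (4,5)→{4,5,6}. Safe: 7. Place at column 7.
Row 6: attacked by (1,6)→{1,6}; (2,1)→{1,5}; (3,3)→{3,6}; (4,5)→{3,5,7}; (5,7)→{6,7}. Safe: 2, 4. Place at column 2.
Row 7: attacked by (1,6)→{6}; (2,1)→{1,6}; (3,3)→{3,7}; (4,5)→{2,5}; (5,7)→{5,7}; (6,2)→{1,2,3}. Safe: 4. Place at column 4.
Columns [6, 1, 3, 5, 7, 2, 4], r−c [-5, 1, 0, -1, -2, 4, 3], r+c [7, 3, 6, 9, 12, 8, 11] are all distinct, so no two queens attack.

(1,6) (2,1) (3,3) (4,5) (5,7) (6,2) (7,4)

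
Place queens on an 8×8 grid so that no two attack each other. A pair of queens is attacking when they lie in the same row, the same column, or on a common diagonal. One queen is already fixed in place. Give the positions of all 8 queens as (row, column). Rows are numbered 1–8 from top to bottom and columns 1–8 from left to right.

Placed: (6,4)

Row 1: attacked by (6,4)→{4}. Safe: 1, 2, 3, 5, 6, 7, 8. Place at column 2.
Row 2: attacked by (1,2)→{1,2,3}; (6,4)→{4,8}. Safe: 5, 6, 7. Place at column 6.
Row 3: attacked by (1,2)→{2,4}; (2,6)→{5,6,7}; (6,4)→{1,4,7}. Safe: 3, 8. Place at column 8.
Row 4: attacked by (1,2)→{2,5}; (2,6)→{4,6,8}; (3,8)→{7,8}; (6,4)→{2,4,6}. Safe: 1, 3. Place at column 3.
Row 5: attacked by (1,2)→{2,6}; (2,6)→{3,6}; (3,8)→{6,8}; (4,3)→{2,3,4}; (6,4)→{3,4,5}. Safe: 1, 7. Place at column 1.
Row 7: attacked by (1,2)→{2,8}; (2,6)→{1,6}; (3,8)→{4,8}; (4,3)→{3,6}; (5,1)→{1,3}; (6,4)→{3,4,5}. Safe: 7. Place at column 7.
Row 8: attacked by (1,2)→{2}; (2,6)→{6}; (3,8)→{3,8}; (4,3)→{3,7}; (5,1)→{1,4}; (6,4)→{2,4,6}; (7,7)→{6,7,8}. Safe: 5. Place at column 5.
Columns [2, 6, 8, 3, 1, 4, 7, 5], r−c [-1, -4, -5, 1, 4, 2, 0, 3], r+c [3, 8, 11, 7, 6, 10, 14, 13] are all distinct, so no two queens attack.

(1,2) (2,6) (3,8) (4,3) (5,1) (6,4) (7,7) (8,5)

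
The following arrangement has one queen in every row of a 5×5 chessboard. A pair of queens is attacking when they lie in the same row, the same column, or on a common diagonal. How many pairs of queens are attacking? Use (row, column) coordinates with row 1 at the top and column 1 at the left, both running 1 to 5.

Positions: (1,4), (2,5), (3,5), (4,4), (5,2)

5

Same column: (1,4)–(4,4) (column 4); (2,5)–(3,5) (column 5).
Same diagonal: (1,4)–(2,5) (|1−2| = |4−5| = 1); (2,5)–(5,2) (|2−5| = |5−2| = 3); (3,5)–(4,4) (|3−4| = |5−4| = 1).
Total attacking pairs: 5.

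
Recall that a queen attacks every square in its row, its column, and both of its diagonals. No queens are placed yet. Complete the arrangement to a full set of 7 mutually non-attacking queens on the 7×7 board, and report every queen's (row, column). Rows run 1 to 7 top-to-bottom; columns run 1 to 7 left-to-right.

(1,4) (2,2) (3,7) (4,5) (5,3) (6,1) (7,6)

Row 1: Safe: 1, 2, 3, 4, 5, 6, 7. Place at column 4.
Row 2: attacked by (1,4)→{3,4,5}. Safe: 1, 2, 6, 7. Place at column 2.
Row 3: attacked by (1,4)→{2,4,6}; (2,2)→{1,2,3}. Safe: 5, 7. Place at column 7.
Row 4: attacked by (1,4)→{1,4,7}; (2,2)→{2,4}; (3,7)→{6,7}. Safe: 3, 5. Place at column 5.
Row 5: attacked by (1,4)→{4}; (2,2)→{2,5}; (3,7)→{5,7}; (4,5)→{4,5,6}. Safe: 1, 3. Place at column 3.
Row 6: attacked by (1,4)→{4}; (2,2)→{2,6}; (3,7)→{4,7}; (4,5)→{3,5,7}; (5,3)→{2,3,4}. Safe: 1. Place at column 1.
Row 7: attacked by (1,4)→{4}; (2,2)→{2,7}; (3,7)→{3,7}; (4,5)→{2,5}; (5,3)→{1,3,5}; (6,1)→{1,2}. Safe: 6. Place at column 6.
Columns [4, 2, 7, 5, 3, 1, 6], r−c [-3, 0, -4, -1, 2, 5, 1], r+c [5, 4, 10, 9, 8, 7, 13] are all distinct, so no two queens attack.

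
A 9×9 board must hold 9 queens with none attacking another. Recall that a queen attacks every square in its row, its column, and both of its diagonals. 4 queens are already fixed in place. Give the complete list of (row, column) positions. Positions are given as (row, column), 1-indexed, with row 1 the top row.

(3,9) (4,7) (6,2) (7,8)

(1,3) (2,1) (3,9) (4,7) (5,5) (6,2) (7,8) (8,6) (9,4)

Row 1: attacked by (3,9)→{7,9}; (4,7)→{4,7}; (6,2)→{2,7}; (7,8)→{2,8}. Safe: 1, 3, 5, 6. Place at column 3.
Row 2: attacked by (1,3)→{2,3,4}; (3,9)→{8,9}; (4,7)→{5,7,9}; (6,2)→{2,6}; (7,8)→{3,8}. Safe: 1. Place at column 1.
Row 5: attacked by (1,3)→{3,7}; (2,1)→{1,4}; (3,9)→{7,9}; (4,7)→{6,7,8}; (6,2)→{1,2,3}; (7,8)→{6,8}. Safe: 5. Place at column 5.
Row 8: attacked by (1,3)→{3}; (2,1)→{1,7}; (3,9)→{4,9}; (4,7)→{3,7}; (5,5)→{2,5,8}; (6,2)→{2,4}; (7,8)→{7,8,9}. Safe: 6. Place at column 6.
Row 9: attacked by (1,3)→{3}; (2,1)→{1,8}; (3,9)→{3,9}; (4,7)→{2,7}; (5,5)→{1,5,9}; (6,2)→{2,5}; (7,8)→{6,8}; (8,6)→{5,6,7}. Safe: 4. Place at column 4.
Columns [3, 1, 9, 7, 5, 2, 8, 6, 4], r−c [-2, 1, -6, -3, 0, 4, -1, 2, 5], r+c [4, 3, 12, 11, 10, 8, 15, 14, 13] are all distinct, so no two queens attack.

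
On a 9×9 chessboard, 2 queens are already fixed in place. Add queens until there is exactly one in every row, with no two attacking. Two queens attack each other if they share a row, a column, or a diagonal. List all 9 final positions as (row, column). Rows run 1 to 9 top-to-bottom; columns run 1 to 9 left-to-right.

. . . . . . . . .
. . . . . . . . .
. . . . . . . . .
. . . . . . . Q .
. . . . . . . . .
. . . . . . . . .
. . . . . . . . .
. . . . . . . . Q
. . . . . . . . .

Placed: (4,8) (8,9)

(1,4) (2,2) (3,5) (4,8) (5,1) (6,3) (7,6) (8,9) (9,7)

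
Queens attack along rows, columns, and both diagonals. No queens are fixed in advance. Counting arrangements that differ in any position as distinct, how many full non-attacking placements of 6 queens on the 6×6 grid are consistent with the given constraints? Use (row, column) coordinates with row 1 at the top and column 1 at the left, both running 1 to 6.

Branch on row 1: col 1 → 0; col 2 → 1; col 3 → 1; col 4 → 1; col 5 → 1; col 6 → 0.
Sum: 0 + 1 + 1 + 1 + 1 + 0 = 4.
(This is the classic 6-queens count.)

4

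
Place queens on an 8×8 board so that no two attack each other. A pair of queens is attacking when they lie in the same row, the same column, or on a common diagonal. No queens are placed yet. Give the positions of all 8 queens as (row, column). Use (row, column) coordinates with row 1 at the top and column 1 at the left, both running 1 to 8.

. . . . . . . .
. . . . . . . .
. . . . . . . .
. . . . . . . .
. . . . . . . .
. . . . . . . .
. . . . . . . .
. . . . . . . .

Row 1: Safe: 1, 2, 3, 4, 5, 6, 7, 8. Place at column 1.
Row 2: attacked by (1,1)→{1,2}. Safe: 3, 4, 5, 6, 7, 8. Place at column 6.
Row 3: attacked by (1,1)→{1,3}; (2,6)→{5,6,7}. Safe: 2, 4, 8. Place at column 8.
Row 4: attacked by (1,1)→{1,4}; (2,6)→{4,6,8}; (3,8)→{7,8}. Safe: 2, 3, 5. Place at column 3.
Row 5: attacked by (1,1)→{1,5}; (2,6)→{3,6}; (3,8)→{6,8}; (4,3)→{2,3,4}. Safe: 7. Place at column 7.
Row 6: attacked by (1,1)→{1,6}; (2,6)→{2,6}; (3,8)→{5,8}; (4,3)→{1,3,5}; (5,7)→{6,7,8}. Safe: 4. Place at column 4.
Row 7: attacked by (1,1)→{1,7}; (2,6)→{1,6}; (3,8)→{4,8}; (4,3)→{3,6}; (5,7)→{5,7}; (6,4)→{3,4,5}. Safe: 2. Place at column 2.
Row 8: attacked by (1,1)→{1,8}; (2,6)→{6}; (3,8)→{3,8}; (4,3)→{3,7}; (5,7)→{4,7}; (6,4)→{2,4,6}; (7,2)→{1,2,3}. Safe: 5. Place at column 5.
Columns [1, 6, 8, 3, 7, 4, 2, 5], r−c [0, -4, -5, 1, -2, 2, 5, 3], r+c [2, 8, 11, 7, 12, 10, 9, 13] are all distinct, so no two queens attack.

(1,1) (2,6) (3,8) (4,3) (5,7) (6,4) (7,2) (8,5)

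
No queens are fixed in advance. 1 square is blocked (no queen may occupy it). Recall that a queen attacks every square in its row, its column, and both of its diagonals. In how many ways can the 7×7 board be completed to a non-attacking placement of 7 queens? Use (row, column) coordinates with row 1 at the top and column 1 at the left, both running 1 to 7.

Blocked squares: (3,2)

Branch on row 1: col 1 → 3; col 2 → 7; col 3 → 4; col 4 → 6; col 5 → 4; col 6 → 6; col 7 → 4.
Sum: 3 + 7 + 4 + 6 + 4 + 6 + 4 = 34.

34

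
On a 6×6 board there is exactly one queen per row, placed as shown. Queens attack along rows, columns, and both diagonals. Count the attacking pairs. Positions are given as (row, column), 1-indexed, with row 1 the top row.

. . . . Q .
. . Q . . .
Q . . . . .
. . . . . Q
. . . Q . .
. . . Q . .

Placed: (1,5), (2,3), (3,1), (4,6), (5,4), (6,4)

3

Same column: (5,4)–(6,4) (column 4).
Same diagonal: (3,1)–(6,4) (|3−6| = |1−4| = 3); (4,6)–(6,4) (|4−6| = |6−4| = 2).
Total attacking pairs: 3.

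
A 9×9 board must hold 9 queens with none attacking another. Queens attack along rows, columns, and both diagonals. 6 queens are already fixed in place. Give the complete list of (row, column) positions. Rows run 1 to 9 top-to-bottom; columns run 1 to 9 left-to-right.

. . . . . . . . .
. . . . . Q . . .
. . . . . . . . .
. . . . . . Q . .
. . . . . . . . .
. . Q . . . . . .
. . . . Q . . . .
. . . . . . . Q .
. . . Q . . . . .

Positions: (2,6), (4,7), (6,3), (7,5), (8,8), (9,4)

Row 1: attacked by (2,6)→{5,6,7}; (4,7)→{4,7}; (6,3)→{3,8}; (7,5)→{5}; (8,8)→{1,8}; (9,4)→{4}. Safe: 2, 9. Place at column 9.
Row 3: attacked by (1,9)→{7,9}; (2,6)→{5,6,7}; (4,7)→{6,7,8}; (6,3)→{3,6}; (7,5)→{1,5,9}; (8,8)→{3,8}; (9,4)→{4}. Safe: 2. Place at column 2.
Row 5: attacked by (1,9)→{5,9}; (2,6)→{3,6,9}; (3,2)→{2,4}; (4,7)→{6,7,8}; (6,3)→{2,3,4}; (7,5)→{3,5,7}; (8,8)→{5,8}; (9,4)→{4,8}. Safe: 1. Place at column 1.
Columns [9, 6, 2, 7, 1, 3, 5, 8, 4], r−c [-8, -4, 1, -3, 4, 3, 2, 0, 5], r+c [10, 8, 5, 11, 6, 9, 12, 16, 13] are all distinct, so no two queens attack.

(1,9) (2,6) (3,2) (4,7) (5,1) (6,3) (7,5) (8,8) (9,4)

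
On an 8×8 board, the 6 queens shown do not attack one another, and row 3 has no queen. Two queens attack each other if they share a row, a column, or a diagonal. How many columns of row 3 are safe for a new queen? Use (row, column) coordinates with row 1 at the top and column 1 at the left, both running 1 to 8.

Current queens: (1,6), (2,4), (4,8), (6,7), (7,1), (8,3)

1

(1,6) attacks row 3 at column 6 and diagonals 4, 8.
(2,4) attacks row 3 at column 4 and diagonals 3, 5.
(4,8) attacks row 3 at column 8 and diagonals 7.
(6,7) attacks row 3 at column 7 and diagonals 4.
(7,1) attacks row 3 at column 1 and diagonals 5.
(8,3) attacks row 3 at column 3 and diagonals 8.
Attacked columns: {1, 3, 4, 5, 6, 7, 8}. Safe: {2}.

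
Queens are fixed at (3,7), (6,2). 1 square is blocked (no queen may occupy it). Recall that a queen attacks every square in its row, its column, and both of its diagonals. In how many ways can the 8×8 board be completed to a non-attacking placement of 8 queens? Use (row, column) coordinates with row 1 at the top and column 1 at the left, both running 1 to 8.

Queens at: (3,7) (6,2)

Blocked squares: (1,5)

Branch on row 1: col 1 → 0; col 3 → 2; col 4 → 0; col 6 → 1; col 8 → 0.
Sum: 0 + 2 + 0 + 1 + 0 = 3.

3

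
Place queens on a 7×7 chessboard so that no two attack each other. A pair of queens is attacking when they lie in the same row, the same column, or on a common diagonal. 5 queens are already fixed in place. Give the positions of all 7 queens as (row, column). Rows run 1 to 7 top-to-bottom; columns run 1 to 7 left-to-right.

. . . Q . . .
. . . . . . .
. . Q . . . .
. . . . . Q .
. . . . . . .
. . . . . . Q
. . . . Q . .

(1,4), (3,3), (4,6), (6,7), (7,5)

(1,4) (2,1) (3,3) (4,6) (5,2) (6,7) (7,5)

Row 2: attacked by (1,4)→{3,4,5}; (3,3)→{2,3,4}; (4,6)→{4,6}; (6,7)→{3,7}; (7,5)→{5}. Safe: 1. Place at column 1.
Row 5: attacked by (1,4)→{4}; (2,1)→{1,4}; (3,3)→{1,3,5}; (4,6)→{5,6,7}; (6,7)→{6,7}; (7,5)→{3,5,7}. Safe: 2. Place at column 2.
Columns [4, 1, 3, 6, 2, 7, 5], r−c [-3, 1, 0, -2, 3, -1, 2], r+c [5, 3, 6, 10, 7, 13, 12] are all distinct, so no two queens attack.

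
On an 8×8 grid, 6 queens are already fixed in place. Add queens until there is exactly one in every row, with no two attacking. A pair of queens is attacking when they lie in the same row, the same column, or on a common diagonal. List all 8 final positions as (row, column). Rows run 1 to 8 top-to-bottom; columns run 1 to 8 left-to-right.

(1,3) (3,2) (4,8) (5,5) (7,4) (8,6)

Row 2: attacked by (1,3)→{2,3,4}; (3,2)→{1,2,3}; (4,8)→{6,8}; (5,5)→{2,5,8}; (7,4)→{4}; (8,6)→{6}. Safe: 7. Place at column 7.
Row 6: attacked by (1,3)→{3,8}; (2,7)→{3,7}; (3,2)→{2,5}; (4,8)→{6,8}; (5,5)→{4,5,6}; (7,4)→{3,4,5}; (8,6)→{4,6,8}. Safe: 1. Place at column 1.
Columns [3, 7, 2, 8, 5, 1, 4, 6], r−c [-2, -5, 1, -4, 0, 5, 3, 2], r+c [4, 9, 5, 12, 10, 7, 11, 14] are all distinct, so no two queens attack.

(1,3) (2,7) (3,2) (4,8) (5,5) (6,1) (7,4) (8,6)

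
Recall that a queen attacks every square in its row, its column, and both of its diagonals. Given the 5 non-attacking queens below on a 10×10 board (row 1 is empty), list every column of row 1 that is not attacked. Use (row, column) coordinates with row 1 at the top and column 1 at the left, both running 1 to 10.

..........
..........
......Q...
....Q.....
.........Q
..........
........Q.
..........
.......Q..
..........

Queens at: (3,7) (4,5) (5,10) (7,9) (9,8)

columns 1, 4

(3,7) attacks row 1 at column 7 and diagonals 5, 9.
(4,5) attacks row 1 at column 5 and diagonals 2, 8.
(5,10) attacks row 1 at column 10 and diagonals 6.
(7,9) attacks row 1 at column 9 and diagonals 3.
(9,8) attacks row 1 at column 8.
Attacked columns: {2, 3, 5, 6, 7, 8, 9, 10}. Safe: {1, 4}.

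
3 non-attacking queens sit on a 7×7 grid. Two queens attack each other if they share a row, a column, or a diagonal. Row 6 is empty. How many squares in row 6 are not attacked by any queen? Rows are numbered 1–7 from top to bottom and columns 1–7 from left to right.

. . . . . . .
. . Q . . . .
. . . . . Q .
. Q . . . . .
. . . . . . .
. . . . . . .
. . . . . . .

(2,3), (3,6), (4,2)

(2,3) attacks row 6 at column 3 and diagonals 7.
(3,6) attacks row 6 at column 6 and diagonals 3.
(4,2) attacks row 6 at column 2 and diagonals 4.
Attacked columns: {2, 3, 4, 6, 7}. Safe: {1, 5}.

2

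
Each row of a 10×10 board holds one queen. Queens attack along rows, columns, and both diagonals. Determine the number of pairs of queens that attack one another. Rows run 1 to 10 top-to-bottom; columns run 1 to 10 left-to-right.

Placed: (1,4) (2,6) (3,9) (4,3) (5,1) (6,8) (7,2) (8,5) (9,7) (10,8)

2

Same column: (6,8)–(10,8) (column 8).
Same diagonal: (9,7)–(10,8) (|9−10| = |7−8| = 1).
Total attacking pairs: 2.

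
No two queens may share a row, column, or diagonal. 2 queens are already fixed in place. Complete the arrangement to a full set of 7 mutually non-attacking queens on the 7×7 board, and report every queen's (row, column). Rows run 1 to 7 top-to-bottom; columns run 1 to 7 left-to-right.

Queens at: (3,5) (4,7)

(1,1) (2,3) (3,5) (4,7) (5,2) (6,4) (7,6)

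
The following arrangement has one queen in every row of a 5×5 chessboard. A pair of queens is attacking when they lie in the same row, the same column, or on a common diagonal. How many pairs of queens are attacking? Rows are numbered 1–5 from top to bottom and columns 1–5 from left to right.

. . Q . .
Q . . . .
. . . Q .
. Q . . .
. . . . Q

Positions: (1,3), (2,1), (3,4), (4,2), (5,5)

All columns are distinct and no two queens satisfy |Δrow| = |Δcol|, so no pair attacks.

0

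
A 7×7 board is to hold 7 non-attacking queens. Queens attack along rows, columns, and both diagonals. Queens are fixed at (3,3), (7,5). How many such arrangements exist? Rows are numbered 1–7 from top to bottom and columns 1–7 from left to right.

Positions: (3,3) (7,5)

2

Branch on row 1: col 2 → 1; col 4 → 1; col 6 → 0; col 7 → 0.
Sum: 1 + 1 + 0 + 0 = 2.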